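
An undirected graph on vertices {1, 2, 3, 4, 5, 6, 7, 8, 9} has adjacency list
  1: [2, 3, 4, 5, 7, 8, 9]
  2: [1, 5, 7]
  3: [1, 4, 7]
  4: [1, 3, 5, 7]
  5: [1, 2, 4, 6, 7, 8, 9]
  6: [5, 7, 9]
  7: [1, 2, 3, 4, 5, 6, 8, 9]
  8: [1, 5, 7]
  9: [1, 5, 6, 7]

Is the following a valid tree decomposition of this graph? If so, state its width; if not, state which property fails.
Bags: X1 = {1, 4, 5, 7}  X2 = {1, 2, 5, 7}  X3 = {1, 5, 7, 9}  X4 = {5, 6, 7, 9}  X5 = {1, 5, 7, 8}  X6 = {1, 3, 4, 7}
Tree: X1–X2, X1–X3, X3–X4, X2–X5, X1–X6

Yes; width 3.

Every vertex of G appears in some bag (union = {1, 2, 3, 4, 5, 6, 7, 8, 9}); every edge is covered by a bag; and for each vertex v the set of bags containing v is connected in the bag tree. The decomposition is therefore valid. The largest bag has 4 vertices, so the width is 3.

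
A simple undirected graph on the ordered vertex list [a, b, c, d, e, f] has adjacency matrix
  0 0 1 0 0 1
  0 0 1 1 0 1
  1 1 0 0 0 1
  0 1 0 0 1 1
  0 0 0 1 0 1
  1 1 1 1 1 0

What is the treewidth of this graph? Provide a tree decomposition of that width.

The largest bag has 3 vertices, giving width 2; this decomposition certifies tw(G) ≤ 2. For the lower bound, the 3 vertices {d, e, f} are pairwise adjacent, and any tree decomposition puts a clique entirely inside one bag — forcing width ≥ 2. Combining the bounds, tw(G) = 2.

Treewidth 2.
One optimal decomposition is:
Bags: B1 = {b, c, f}  B2 = {b, d, f}  B3 = {d, e, f}  B4 = {a, c, f}
Tree: B1–B2, B2–B3, B1–B4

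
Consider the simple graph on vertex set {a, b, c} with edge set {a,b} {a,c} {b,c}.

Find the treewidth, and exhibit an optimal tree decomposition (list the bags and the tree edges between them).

Treewidth 2.
Bags: B1 = {a, b, c}
Tree: (single bag)

With just one bag of size 3, the width is 3 − 1 = 2, so tw(G) ≤ 2. Conversely, {a, b, c} is a clique of size 3, and the vertices of any clique must share a bag in every tree decomposition; so some bag has ≥ 3 vertices and tw(G) ≥ 2. Therefore the treewidth is 2.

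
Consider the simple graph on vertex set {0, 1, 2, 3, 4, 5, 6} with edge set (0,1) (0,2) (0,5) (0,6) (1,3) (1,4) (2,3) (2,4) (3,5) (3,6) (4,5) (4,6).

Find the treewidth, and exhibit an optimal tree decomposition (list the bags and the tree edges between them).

Each bag holds 4 vertices, so the decomposition has width 3, which upper-bounds the treewidth. For the lower bound: the 4 vertex sets {3,6}, {4,5}, {0}, {2} are disjoint, each induces a connected subgraph, and every pair is joined by at least one edge of G. Contracting each set to a single vertex therefore yields K_{4} as a minor, and since treewidth is minor-monotone, tw(G) ≥ tw(K_{4}) = 3. The upper and lower bounds meet at 3, so that is the treewidth.

Treewidth 3.
One such decomposition:
Bags: B1 = {0, 3, 4, 6}  B2 = {0, 3, 4, 5}  B3 = {0, 2, 3, 4}  B4 = {0, 1, 3, 4}
Tree: B1–B2, B2–B3, B3–B4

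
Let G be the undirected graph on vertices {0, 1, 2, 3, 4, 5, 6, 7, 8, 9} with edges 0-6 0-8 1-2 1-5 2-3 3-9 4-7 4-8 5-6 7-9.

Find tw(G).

A width-2 tree decomposition is:
Bags: B1 = {0, 6, 8}  B2 = {4, 6, 8}  B3 = {4, 6, 7}  B4 = {6, 7, 9}  B5 = {3, 6, 9}  B6 = {2, 3, 6}  B7 = {1, 2, 6}  B8 = {1, 5, 6}
Tree: B1–B2, B2–B3, B3–B4, B4–B5, B5–B6, B6–B7, B7–B8
Every bag has size at most 3, so the width is 3 − 1 = 2 and tw(G) ≤ 2. The edges 6–0–8–4–7–9–3–2–1–5–6 form a cycle, so G is not a tree and its treewidth is at least 2. The upper and lower bounds meet at 2, so that is the treewidth.

2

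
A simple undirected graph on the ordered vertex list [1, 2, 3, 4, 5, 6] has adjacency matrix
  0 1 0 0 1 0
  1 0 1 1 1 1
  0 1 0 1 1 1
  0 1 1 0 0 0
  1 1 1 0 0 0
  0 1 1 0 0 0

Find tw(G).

2

A width-2 tree decomposition is:
Bags: B1 = {2, 3, 5}  B2 = {2, 3, 4}  B3 = {2, 3, 6}  B4 = {1, 2, 5}
Tree: B1–B2, B1–B3, B1–B4
The largest bag has 3 vertices, giving width 2; this decomposition certifies tw(G) ≤ 2. On the other hand G contains the 3-clique {1, 2, 5}. A clique must lie in a single bag of any decomposition, so no decomposition can have width below 2. Hence tw(G) = 2 exactly.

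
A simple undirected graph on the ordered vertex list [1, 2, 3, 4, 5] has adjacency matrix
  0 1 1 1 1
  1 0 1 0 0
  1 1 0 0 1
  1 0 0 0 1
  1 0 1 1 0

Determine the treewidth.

2

A width-2 tree decomposition is:
Bags: B1 = {1, 3, 5}  B2 = {1, 4, 5}  B3 = {1, 2, 3}
Tree: B1–B2, B1–B3
The largest bag has 3 vertices, giving width 2; this decomposition certifies tw(G) ≤ 2. For the lower bound, the 3 vertices {1, 2, 3} are pairwise adjacent, and any tree decomposition puts a clique entirely inside one bag — forcing width ≥ 2. Combining the bounds, tw(G) = 2.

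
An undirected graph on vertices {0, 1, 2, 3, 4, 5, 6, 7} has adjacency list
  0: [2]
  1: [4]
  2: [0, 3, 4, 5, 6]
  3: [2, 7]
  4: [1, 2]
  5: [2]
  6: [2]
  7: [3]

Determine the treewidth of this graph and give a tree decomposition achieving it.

Every bag has size at most 2, so the width is 2 − 1 = 1 and tw(G) ≤ 1. Any graph with an edge has treewidth ≥ 1, and G has the edge 4–2. The upper and lower bounds meet at 1, so that is the treewidth.

Treewidth 1.
One such decomposition:
Bags: B1 = {2, 4}  B2 = {2, 3}  B3 = {0, 2}  B4 = {3, 7}  B5 = {2, 5}  B6 = {2, 6}  B7 = {1, 4}
Tree: B1–B2, B2–B3, B2–B4, B3–B5, B5–B6, B1–B7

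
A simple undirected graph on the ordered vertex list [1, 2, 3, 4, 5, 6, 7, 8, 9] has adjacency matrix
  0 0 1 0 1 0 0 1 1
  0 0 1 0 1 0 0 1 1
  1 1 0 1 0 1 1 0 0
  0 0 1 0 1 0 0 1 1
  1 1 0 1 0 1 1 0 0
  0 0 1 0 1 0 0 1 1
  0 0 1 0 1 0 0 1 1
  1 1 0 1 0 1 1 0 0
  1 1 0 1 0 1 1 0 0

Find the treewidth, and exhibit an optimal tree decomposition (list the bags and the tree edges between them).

Every bag has size at most 5, so the width is 5 − 1 = 4 and tw(G) ≤ 4. For the lower bound: the 5 vertex sets {1,9}, {2,5}, {7,8}, {3}, {4} are disjoint, each induces a connected subgraph, and every pair is joined by at least one edge of G. Contracting each set to a single vertex therefore yields K_{5} as a minor, and since treewidth is minor-monotone, tw(G) ≥ tw(K_{5}) = 4. Hence tw(G) = 4 exactly.

Treewidth 4.
Bags: B1 = {1, 3, 5, 8, 9}  B2 = {2, 3, 5, 8, 9}  B3 = {3, 5, 7, 8, 9}  B4 = {3, 4, 5, 8, 9}  B5 = {3, 5, 6, 8, 9}
Tree: B1–B2, B2–B3, B3–B4, B4–B5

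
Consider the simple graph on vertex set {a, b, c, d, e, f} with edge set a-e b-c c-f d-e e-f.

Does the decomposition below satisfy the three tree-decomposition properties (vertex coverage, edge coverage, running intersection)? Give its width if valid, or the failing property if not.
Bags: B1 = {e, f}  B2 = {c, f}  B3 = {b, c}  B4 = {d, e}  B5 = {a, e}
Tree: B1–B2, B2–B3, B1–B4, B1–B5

Yes; width 1.

Vertex coverage: the bags together contain {a, b, c, d, e, f}, the full vertex set. Edge coverage: each edge of G has both endpoints in at least one bag. Running intersection: for every vertex, the bags containing it form a connected subtree. All three properties hold, so this is a valid tree decomposition of width max|bag| − 1 = 1, and hence tw(G) ≤ 1.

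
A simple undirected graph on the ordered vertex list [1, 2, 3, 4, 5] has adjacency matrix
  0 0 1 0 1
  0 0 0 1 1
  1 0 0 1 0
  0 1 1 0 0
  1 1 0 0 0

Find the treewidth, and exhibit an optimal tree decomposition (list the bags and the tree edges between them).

The largest bag has 3 vertices, giving width 2; this decomposition certifies tw(G) ≤ 2. The edges 5–1–3–4–2–5 form a cycle, so G is not a tree and its treewidth is at least 2. The upper and lower bounds meet at 2, so that is the treewidth.

Treewidth 2.
One optimal decomposition is:
Bags: B1 = {1, 3, 5}  B2 = {3, 4, 5}  B3 = {2, 4, 5}
Tree: B1–B2, B2–B3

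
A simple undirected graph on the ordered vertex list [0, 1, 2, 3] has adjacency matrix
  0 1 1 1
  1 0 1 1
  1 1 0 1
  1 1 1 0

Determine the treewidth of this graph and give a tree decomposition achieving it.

With just one bag of size 4, the width is 4 − 1 = 3, so tw(G) ≤ 3. On the other hand G contains the 4-clique {0, 1, 2, 3}. A clique must lie in a single bag of any decomposition, so no decomposition can have width below 3. The upper and lower bounds meet at 3, so that is the treewidth.

Treewidth 3.
Bags: B1 = {0, 1, 2, 3}
Tree: (single bag)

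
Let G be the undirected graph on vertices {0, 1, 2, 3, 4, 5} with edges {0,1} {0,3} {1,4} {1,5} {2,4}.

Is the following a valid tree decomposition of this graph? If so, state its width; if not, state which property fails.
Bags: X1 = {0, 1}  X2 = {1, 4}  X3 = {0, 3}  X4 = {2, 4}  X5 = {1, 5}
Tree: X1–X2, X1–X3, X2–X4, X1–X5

Yes; width 1.

Checking the three conditions: (i) the bags cover all of {0, 1, 2, 3, 4, 5}; (ii) for each edge, some bag contains both endpoints; (iii) the bags containing any fixed vertex form a subtree. All hold, so the decomposition is valid with width 2 − 1 = 1.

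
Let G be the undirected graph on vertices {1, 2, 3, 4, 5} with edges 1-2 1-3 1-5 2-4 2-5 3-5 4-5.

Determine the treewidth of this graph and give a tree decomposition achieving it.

Each bag holds 3 vertices, so the decomposition has width 2, which upper-bounds the treewidth. Conversely, {1, 2, 5} is a clique of size 3, and the vertices of any clique must share a bag in every tree decomposition; so some bag has ≥ 3 vertices and tw(G) ≥ 2. The upper and lower bounds meet at 2, so that is the treewidth.

Treewidth 2.
One such decomposition:
Bags: B1 = {1, 2, 5}  B2 = {1, 3, 5}  B3 = {2, 4, 5}
Tree: B1–B2, B1–B3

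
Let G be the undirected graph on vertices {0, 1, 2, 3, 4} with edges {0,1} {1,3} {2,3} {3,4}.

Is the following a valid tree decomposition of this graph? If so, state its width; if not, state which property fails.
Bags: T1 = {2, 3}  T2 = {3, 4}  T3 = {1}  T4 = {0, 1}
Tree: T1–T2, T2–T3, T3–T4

A tree decomposition must satisfy three properties: every vertex lies in some bag; for every edge, both endpoints lie together in some bag; and for every vertex, the bags containing it form a connected subtree. Here edge (3,1) lies in no bag, so the decomposition is invalid.

No — edge (3,1) lies in no bag.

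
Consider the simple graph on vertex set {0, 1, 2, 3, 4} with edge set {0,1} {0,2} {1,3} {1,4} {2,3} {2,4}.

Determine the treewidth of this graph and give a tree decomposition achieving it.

Each bag holds 3 vertices, so the decomposition has width 2, which upper-bounds the treewidth. The edges 3–2–0–1–3 form a cycle, so G is not a tree and its treewidth is at least 2. The upper and lower bounds meet at 2, so that is the treewidth.

Treewidth 2.
One such decomposition:
Bags: B1 = {1, 2, 3}  B2 = {0, 1, 2}  B3 = {1, 2, 4}
Tree: B1–B2, B2–B3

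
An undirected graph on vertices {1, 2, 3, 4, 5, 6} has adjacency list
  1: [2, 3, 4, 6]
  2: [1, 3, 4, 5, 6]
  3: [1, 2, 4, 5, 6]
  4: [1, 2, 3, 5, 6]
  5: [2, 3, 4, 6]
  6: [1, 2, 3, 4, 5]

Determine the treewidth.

A width-4 tree decomposition is:
Bags: B1 = {1, 2, 3, 4, 6}  B2 = {2, 3, 4, 5, 6}
Tree: B1–B2
Every bag has size at most 5, so the width is 5 − 1 = 4 and tw(G) ≤ 4. Conversely, {1, 2, 3, 4, 6} is a clique of size 5, and the vertices of any clique must share a bag in every tree decomposition; so some bag has ≥ 5 vertices and tw(G) ≥ 4. Combining the bounds, tw(G) = 4.

4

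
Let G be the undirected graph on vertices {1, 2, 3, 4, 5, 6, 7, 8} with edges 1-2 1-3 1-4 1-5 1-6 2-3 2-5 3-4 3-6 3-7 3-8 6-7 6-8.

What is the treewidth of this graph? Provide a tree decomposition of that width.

Treewidth 2.
One optimal decomposition is:
Bags: B1 = {3, 6, 8}  B2 = {1, 3, 6}  B3 = {1, 3, 4}  B4 = {3, 6, 7}  B5 = {1, 2, 3}  B6 = {1, 2, 5}
Tree: B1–B2, B2–B3, B2–B4, B2–B5, B5–B6

Every bag has size at most 3, so the width is 3 − 1 = 2 and tw(G) ≤ 2. On the other hand G contains the 3-clique {3, 6, 8}. A clique must lie in a single bag of any decomposition, so no decomposition can have width below 2. Therefore the treewidth is 2.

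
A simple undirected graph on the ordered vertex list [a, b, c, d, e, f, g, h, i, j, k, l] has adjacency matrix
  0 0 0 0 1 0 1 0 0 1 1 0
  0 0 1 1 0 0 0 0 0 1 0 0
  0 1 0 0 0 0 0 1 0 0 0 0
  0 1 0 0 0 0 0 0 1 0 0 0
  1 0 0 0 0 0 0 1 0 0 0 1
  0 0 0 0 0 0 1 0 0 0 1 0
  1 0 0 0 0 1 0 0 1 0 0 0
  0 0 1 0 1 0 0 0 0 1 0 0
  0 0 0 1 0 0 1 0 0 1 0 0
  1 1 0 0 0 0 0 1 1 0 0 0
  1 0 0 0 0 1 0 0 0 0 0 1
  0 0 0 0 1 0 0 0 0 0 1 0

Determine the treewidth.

A width-3 tree decomposition is:
Bags: B1 = {f, g, k, l}  B2 = {a, g, k, l}  B3 = {a, e, g, l}  B4 = {a, e, g, i}  B5 = {a, e, i, j}  B6 = {e, h, i, j}  B7 = {d, h, i, j}  B8 = {b, d, h, j}  B9 = {b, c, d, h}
Tree: B1–B2, B2–B3, B3–B4, B4–B5, B5–B6, B6–B7, B7–B8, B8–B9
Every bag has size at most 4, so the width is 4 − 1 = 3 and tw(G) ≤ 3. For the lower bound: the 4 vertex sets {f,k,l}, {g}, {a}, {e,h,i,j} are disjoint, each induces a connected subgraph, and every pair is joined by at least one edge of G. Contracting each set to a single vertex therefore yields K_{4} as a minor, and since treewidth is minor-monotone, tw(G) ≥ tw(K_{4}) = 3. Therefore the treewidth is 3.

3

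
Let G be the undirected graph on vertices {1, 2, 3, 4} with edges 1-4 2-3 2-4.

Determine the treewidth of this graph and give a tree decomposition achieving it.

Treewidth 1.
One such decomposition:
Bags: B1 = {2, 4}  B2 = {2, 3}  B3 = {1, 4}
Tree: B1–B2, B1–B3

The largest bag has 2 vertices, giving width 1; this decomposition certifies tw(G) ≤ 1. Since G has at least one edge (e.g. 2–4), it is not an edgeless graph, so tw(G) ≥ 1. Combining the bounds, tw(G) = 1.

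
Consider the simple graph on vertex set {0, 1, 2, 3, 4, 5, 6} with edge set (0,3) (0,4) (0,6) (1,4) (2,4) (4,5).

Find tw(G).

A width-1 tree decomposition is:
Bags: B1 = {2, 4}  B2 = {0, 4}  B3 = {4, 5}  B4 = {0, 3}  B5 = {1, 4}  B6 = {0, 6}
Tree: B1–B2, B2–B3, B2–B4, B2–B5, B2–B6
Each bag holds 2 vertices, so the decomposition has width 1, which upper-bounds the treewidth. G has an edge, so its treewidth is at least 1. Therefore the treewidth is 1.

1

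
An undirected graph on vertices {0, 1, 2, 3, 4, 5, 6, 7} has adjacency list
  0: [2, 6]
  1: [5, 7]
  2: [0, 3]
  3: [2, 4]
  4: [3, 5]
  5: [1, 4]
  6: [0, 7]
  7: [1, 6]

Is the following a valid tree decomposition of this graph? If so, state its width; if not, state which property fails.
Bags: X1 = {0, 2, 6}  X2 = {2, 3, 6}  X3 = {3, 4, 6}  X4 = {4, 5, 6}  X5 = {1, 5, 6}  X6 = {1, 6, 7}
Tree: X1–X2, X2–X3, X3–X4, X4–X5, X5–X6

Yes; width 2.

Checking the three conditions: (i) the bags cover all of {0, 1, 2, 3, 4, 5, 6, 7}; (ii) for each edge, some bag contains both endpoints; (iii) the bags containing any fixed vertex form a subtree. All hold, so the decomposition is valid with width 3 − 1 = 2.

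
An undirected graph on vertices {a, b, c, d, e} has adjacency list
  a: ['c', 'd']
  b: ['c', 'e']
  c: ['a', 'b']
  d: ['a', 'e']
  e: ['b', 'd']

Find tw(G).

A width-2 tree decomposition is:
Bags: B1 = {a, d, e}  B2 = {a, b, e}  B3 = {a, b, c}
Tree: B1–B2, B2–B3
Every bag has size at most 3, so the width is 3 − 1 = 2 and tw(G) ≤ 2. Since a–d–e–b–c–a is a cycle in G, G is not acyclic. Forests are exactly the graphs of treewidth ≤ 1, so tw(G) ≥ 2. Therefore the treewidth is 2.

2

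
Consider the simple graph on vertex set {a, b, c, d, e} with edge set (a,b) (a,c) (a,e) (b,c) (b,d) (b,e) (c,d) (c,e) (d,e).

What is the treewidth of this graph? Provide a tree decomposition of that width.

Every bag has size at most 4, so the width is 4 − 1 = 3 and tw(G) ≤ 3. Conversely, {b, c, d, e} is a clique of size 4, and the vertices of any clique must share a bag in every tree decomposition; so some bag has ≥ 4 vertices and tw(G) ≥ 3. Combining the bounds, tw(G) = 3.

Treewidth 3.
One such decomposition:
Bags: B1 = {b, c, d, e}  B2 = {a, b, c, e}
Tree: B1–B2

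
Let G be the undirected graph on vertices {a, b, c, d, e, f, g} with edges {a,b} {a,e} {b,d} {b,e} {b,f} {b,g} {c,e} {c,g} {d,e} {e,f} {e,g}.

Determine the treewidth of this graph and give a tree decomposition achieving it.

The largest bag has 3 vertices, giving width 2; this decomposition certifies tw(G) ≤ 2. Conversely, {c, e, g} is a clique of size 3, and the vertices of any clique must share a bag in every tree decomposition; so some bag has ≥ 3 vertices and tw(G) ≥ 2. Combining the bounds, tw(G) = 2.

Treewidth 2.
One such decomposition:
Bags: B1 = {b, e, f}  B2 = {b, d, e}  B3 = {b, e, g}  B4 = {c, e, g}  B5 = {a, b, e}
Tree: B1–B2, B1–B3, B3–B4, B2–B5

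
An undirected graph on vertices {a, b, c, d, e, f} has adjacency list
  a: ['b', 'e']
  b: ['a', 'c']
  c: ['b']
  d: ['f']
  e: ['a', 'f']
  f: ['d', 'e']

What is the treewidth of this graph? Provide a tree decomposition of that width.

Every bag has size at most 2, so the width is 2 − 1 = 1 and tw(G) ≤ 1. Since G has at least one edge (e.g. c–b), it is not an edgeless graph, so tw(G) ≥ 1. Hence tw(G) = 1 exactly.

Treewidth 1.
Bags: B1 = {b, c}  B2 = {a, b}  B3 = {a, e}  B4 = {e, f}  B5 = {d, f}
Tree: B1–B2, B2–B3, B3–B4, B4–B5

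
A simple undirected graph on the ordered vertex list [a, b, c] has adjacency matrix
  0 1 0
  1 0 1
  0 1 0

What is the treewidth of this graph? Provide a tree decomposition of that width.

The largest bag has 2 vertices, giving width 1; this decomposition certifies tw(G) ≤ 1. Since G has at least one edge (e.g. c–b), it is not an edgeless graph, so tw(G) ≥ 1. Hence tw(G) = 1 exactly.

Treewidth 1.
One optimal decomposition is:
Bags: B1 = {b, c}  B2 = {a, b}
Tree: B1–B2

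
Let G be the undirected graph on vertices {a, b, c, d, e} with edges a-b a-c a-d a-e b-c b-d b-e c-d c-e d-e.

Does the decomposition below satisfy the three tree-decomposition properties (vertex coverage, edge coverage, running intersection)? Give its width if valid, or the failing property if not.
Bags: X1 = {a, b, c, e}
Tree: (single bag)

No — vertex d appears in no bag.

A tree decomposition must satisfy three properties: every vertex lies in some bag; for every edge, both endpoints lie together in some bag; and for every vertex, the bags containing it form a connected subtree. Here vertex d appears in no bag, so the decomposition is invalid.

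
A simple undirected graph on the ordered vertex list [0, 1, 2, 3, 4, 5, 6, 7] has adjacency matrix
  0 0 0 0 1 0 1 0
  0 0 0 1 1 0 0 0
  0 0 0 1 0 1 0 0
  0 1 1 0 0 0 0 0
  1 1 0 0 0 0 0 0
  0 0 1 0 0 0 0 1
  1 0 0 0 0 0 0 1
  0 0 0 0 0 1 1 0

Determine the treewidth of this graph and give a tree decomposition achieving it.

Treewidth 2.
Bags: B1 = {1, 3, 4}  B2 = {2, 3, 4}  B3 = {2, 4, 5}  B4 = {4, 5, 7}  B5 = {4, 6, 7}  B6 = {0, 4, 6}
Tree: B1–B2, B2–B3, B3–B4, B4–B5, B5–B6

Each bag holds 3 vertices, so the decomposition has width 2, which upper-bounds the treewidth. For the lower bound, G contains the cycle 4–1–3–2–5–7–6–0–4, so G is not a forest; only forests have treewidth ≤ 1, hence tw(G) ≥ 2. Combining the bounds, tw(G) = 2.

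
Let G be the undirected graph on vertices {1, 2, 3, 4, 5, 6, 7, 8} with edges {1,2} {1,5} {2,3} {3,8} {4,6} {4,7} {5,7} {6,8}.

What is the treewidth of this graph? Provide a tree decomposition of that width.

Treewidth 2.
One optimal decomposition is:
Bags: B1 = {1, 2, 3}  B2 = {1, 3, 5}  B3 = {3, 5, 7}  B4 = {3, 4, 7}  B5 = {3, 4, 6}  B6 = {3, 6, 8}
Tree: B1–B2, B2–B3, B3–B4, B4–B5, B5–B6

Every bag has size at most 3, so the width is 3 − 1 = 2 and tw(G) ≤ 2. For the lower bound, G contains the cycle 3–2–1–5–7–4–6–8–3, so G is not a forest; only forests have treewidth ≤ 1, hence tw(G) ≥ 2. Hence tw(G) = 2 exactly.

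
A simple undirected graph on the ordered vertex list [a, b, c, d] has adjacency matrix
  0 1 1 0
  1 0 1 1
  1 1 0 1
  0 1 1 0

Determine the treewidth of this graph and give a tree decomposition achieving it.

The largest bag has 3 vertices, giving width 2; this decomposition certifies tw(G) ≤ 2. Conversely, {b, c, d} is a clique of size 3, and the vertices of any clique must share a bag in every tree decomposition; so some bag has ≥ 3 vertices and tw(G) ≥ 2. Combining the bounds, tw(G) = 2.

Treewidth 2.
One optimal decomposition is:
Bags: B1 = {a, b, c}  B2 = {b, c, d}
Tree: B1–B2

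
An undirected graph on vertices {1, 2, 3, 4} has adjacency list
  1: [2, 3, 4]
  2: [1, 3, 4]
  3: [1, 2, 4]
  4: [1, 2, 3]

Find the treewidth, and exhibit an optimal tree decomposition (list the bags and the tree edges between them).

With just one bag of size 4, the width is 4 − 1 = 3, so tw(G) ≤ 3. On the other hand G contains the 4-clique {1, 2, 3, 4}. A clique must lie in a single bag of any decomposition, so no decomposition can have width below 3. Combining the bounds, tw(G) = 3.

Treewidth 3.
One such decomposition:
Bags: B1 = {1, 2, 3, 4}
Tree: (single bag)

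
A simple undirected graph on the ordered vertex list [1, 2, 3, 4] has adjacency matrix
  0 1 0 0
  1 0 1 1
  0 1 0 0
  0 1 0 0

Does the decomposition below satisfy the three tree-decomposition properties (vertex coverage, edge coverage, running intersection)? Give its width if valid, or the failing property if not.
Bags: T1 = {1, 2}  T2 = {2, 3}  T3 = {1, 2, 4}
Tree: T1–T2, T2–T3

A tree decomposition must satisfy three properties: every vertex lies in some bag; for every edge, both endpoints lie together in some bag; and for every vertex, the bags containing it form a connected subtree. Here bags containing vertex 1 are not connected in the tree, so the decomposition is invalid.

No — bags containing vertex 1 are not connected in the tree.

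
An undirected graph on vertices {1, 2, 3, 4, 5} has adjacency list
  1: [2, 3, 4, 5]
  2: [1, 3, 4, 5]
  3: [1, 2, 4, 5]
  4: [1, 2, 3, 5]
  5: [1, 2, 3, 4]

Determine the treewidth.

A width-4 tree decomposition is:
Bags: B1 = {1, 2, 3, 4, 5}
Tree: (single bag)
A single bag containing all 5 vertices is trivially a valid decomposition of width 4. For the lower bound, the 5 vertices {1, 2, 3, 4, 5} are pairwise adjacent, and any tree decomposition puts a clique entirely inside one bag — forcing width ≥ 4. Hence tw(G) = 4 exactly.

4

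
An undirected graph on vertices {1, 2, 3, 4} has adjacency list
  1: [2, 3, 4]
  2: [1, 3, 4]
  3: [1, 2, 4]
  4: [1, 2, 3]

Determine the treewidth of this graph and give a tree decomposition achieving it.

Treewidth 3.
One such decomposition:
Bags: B1 = {1, 2, 3, 4}
Tree: (single bag)

A single bag containing all 4 vertices is trivially a valid decomposition of width 3. On the other hand G contains the 4-clique {1, 2, 3, 4}. A clique must lie in a single bag of any decomposition, so no decomposition can have width below 3. Combining the bounds, tw(G) = 3.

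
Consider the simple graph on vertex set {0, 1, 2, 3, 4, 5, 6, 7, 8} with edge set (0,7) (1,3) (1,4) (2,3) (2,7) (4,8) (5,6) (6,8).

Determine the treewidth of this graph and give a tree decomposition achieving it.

Treewidth 1.
One such decomposition:
Bags: B1 = {0, 7}  B2 = {2, 7}  B3 = {2, 3}  B4 = {1, 3}  B5 = {1, 4}  B6 = {4, 8}  B7 = {6, 8}  B8 = {5, 6}
Tree: B1–B2, B2–B3, B3–B4, B4–B5, B5–B6, B6–B7, B7–B8

Every bag has size at most 2, so the width is 2 − 1 = 1 and tw(G) ≤ 1. Since G has at least one edge (e.g. 0–7), it is not an edgeless graph, so tw(G) ≥ 1. Therefore the treewidth is 1.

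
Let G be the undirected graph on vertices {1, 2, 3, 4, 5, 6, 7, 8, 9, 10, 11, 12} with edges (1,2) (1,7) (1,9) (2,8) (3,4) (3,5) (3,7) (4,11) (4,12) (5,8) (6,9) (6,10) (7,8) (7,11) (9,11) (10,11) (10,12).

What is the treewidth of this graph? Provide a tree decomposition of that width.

Each bag holds 4 vertices, so the decomposition has width 3, which upper-bounds the treewidth. For the lower bound: the 4 vertex sets {6,10,12}, {9}, {11}, {1,3,4,7} are disjoint, each induces a connected subgraph, and every pair is joined by at least one edge of G. Contracting each set to a single vertex therefore yields K_{4} as a minor, and since treewidth is minor-monotone, tw(G) ≥ tw(K_{4}) = 3. The upper and lower bounds meet at 3, so that is the treewidth.

Treewidth 3.
One optimal decomposition is:
Bags: B1 = {6, 9, 10, 12}  B2 = {9, 10, 11, 12}  B3 = {4, 9, 11, 12}  B4 = {1, 4, 9, 11}  B5 = {1, 4, 7, 11}  B6 = {1, 3, 4, 7}  B7 = {1, 2, 3, 7}  B8 = {2, 3, 7, 8}  B9 = {2, 3, 5, 8}
Tree: B1–B2, B2–B3, B3–B4, B4–B5, B5–B6, B6–B7, B7–B8, B8–B9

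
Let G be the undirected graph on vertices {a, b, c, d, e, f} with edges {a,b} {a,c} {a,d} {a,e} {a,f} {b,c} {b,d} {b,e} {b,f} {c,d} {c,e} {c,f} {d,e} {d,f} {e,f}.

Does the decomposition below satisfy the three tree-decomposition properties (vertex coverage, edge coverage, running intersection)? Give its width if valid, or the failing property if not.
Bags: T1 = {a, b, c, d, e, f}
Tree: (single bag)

Yes; width 5.

Vertex coverage: the bags together contain {a, b, c, d, e, f}, the full vertex set. Edge coverage: each edge of G has both endpoints in at least one bag. Running intersection: for every vertex, the bags containing it form a connected subtree. All three properties hold, so this is a valid tree decomposition of width max|bag| − 1 = 5, and hence tw(G) ≤ 5.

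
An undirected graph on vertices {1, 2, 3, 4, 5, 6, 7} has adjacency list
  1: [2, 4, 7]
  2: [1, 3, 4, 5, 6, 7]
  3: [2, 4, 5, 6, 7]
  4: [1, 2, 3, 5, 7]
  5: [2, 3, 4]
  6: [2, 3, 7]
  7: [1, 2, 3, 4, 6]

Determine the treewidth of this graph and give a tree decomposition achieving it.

Each bag holds 4 vertices, so the decomposition has width 3, which upper-bounds the treewidth. Conversely, {1, 2, 4, 7} is a clique of size 4, and the vertices of any clique must share a bag in every tree decomposition; so some bag has ≥ 4 vertices and tw(G) ≥ 3. Hence tw(G) = 3 exactly.

Treewidth 3.
One optimal decomposition is:
Bags: B1 = {2, 3, 6, 7}  B2 = {2, 3, 4, 7}  B3 = {1, 2, 4, 7}  B4 = {2, 3, 4, 5}
Tree: B1–B2, B2–B3, B2–B4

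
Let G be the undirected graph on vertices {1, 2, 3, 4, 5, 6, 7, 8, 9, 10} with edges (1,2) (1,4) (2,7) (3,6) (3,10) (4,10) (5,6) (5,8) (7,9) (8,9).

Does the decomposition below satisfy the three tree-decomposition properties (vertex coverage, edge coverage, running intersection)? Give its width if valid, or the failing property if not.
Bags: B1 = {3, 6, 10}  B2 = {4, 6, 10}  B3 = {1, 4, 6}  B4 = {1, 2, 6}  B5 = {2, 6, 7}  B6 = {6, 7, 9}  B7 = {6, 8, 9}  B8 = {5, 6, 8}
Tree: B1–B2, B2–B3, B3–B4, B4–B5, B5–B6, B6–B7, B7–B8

Yes; width 2.

Checking the three conditions: (i) the bags cover all of {1, 2, 3, 4, 5, 6, 7, 8, 9, 10}; (ii) for each edge, some bag contains both endpoints; (iii) the bags containing any fixed vertex form a subtree. All hold, so the decomposition is valid with width 3 − 1 = 2.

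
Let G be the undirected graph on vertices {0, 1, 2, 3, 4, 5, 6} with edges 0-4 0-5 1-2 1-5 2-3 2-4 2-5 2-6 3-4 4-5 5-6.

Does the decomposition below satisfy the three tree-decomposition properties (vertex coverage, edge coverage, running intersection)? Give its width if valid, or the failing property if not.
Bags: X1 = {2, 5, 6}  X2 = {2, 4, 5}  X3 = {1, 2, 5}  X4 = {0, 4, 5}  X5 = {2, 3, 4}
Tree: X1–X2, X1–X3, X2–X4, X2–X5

Checking the three conditions: (i) the bags cover all of {0, 1, 2, 3, 4, 5, 6}; (ii) for each edge, some bag contains both endpoints; (iii) the bags containing any fixed vertex form a subtree. All hold, so the decomposition is valid with width 3 − 1 = 2.

Yes; width 2.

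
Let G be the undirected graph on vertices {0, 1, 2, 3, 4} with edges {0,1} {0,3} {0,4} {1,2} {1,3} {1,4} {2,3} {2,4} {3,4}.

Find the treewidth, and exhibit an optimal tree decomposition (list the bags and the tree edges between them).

Treewidth 3.
One optimal decomposition is:
Bags: B1 = {0, 1, 3, 4}  B2 = {1, 2, 3, 4}
Tree: B1–B2

Every bag has size at most 4, so the width is 4 − 1 = 3 and tw(G) ≤ 3. For the lower bound, the 4 vertices {0, 1, 3, 4} are pairwise adjacent, and any tree decomposition puts a clique entirely inside one bag — forcing width ≥ 3. Combining the bounds, tw(G) = 3.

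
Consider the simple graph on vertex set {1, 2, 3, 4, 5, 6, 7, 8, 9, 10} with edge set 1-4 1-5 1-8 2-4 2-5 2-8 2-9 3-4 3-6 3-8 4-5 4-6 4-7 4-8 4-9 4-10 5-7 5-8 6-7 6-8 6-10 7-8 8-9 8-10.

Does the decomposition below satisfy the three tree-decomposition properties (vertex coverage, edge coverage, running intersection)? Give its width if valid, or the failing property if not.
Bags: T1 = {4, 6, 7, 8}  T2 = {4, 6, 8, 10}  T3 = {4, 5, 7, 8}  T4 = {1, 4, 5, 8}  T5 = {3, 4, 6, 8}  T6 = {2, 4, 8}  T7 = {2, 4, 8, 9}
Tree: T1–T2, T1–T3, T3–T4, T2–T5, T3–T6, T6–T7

No — edge (5,2) lies in no bag.

A tree decomposition must satisfy three properties: every vertex lies in some bag; for every edge, both endpoints lie together in some bag; and for every vertex, the bags containing it form a connected subtree. Here edge (5,2) lies in no bag, so the decomposition is invalid.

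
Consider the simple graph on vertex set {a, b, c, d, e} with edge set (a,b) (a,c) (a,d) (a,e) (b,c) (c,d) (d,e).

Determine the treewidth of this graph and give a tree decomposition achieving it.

Treewidth 2.
One optimal decomposition is:
Bags: B1 = {a, c, d}  B2 = {a, b, c}  B3 = {a, d, e}
Tree: B1–B2, B1–B3

Each bag holds 3 vertices, so the decomposition has width 2, which upper-bounds the treewidth. Conversely, {a, d, e} is a clique of size 3, and the vertices of any clique must share a bag in every tree decomposition; so some bag has ≥ 3 vertices and tw(G) ≥ 2. Combining the bounds, tw(G) = 2.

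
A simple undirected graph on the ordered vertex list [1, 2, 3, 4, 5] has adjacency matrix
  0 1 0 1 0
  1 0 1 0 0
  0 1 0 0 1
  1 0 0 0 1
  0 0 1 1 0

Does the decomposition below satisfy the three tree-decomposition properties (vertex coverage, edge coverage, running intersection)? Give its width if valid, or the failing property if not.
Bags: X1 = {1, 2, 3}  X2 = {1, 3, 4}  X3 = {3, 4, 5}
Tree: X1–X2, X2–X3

Vertex coverage: the bags together contain {1, 2, 3, 4, 5}, the full vertex set. Edge coverage: each edge of G has both endpoints in at least one bag. Running intersection: for every vertex, the bags containing it form a connected subtree. All three properties hold, so this is a valid tree decomposition of width max|bag| − 1 = 2, and hence tw(G) ≤ 2.

Yes; width 2.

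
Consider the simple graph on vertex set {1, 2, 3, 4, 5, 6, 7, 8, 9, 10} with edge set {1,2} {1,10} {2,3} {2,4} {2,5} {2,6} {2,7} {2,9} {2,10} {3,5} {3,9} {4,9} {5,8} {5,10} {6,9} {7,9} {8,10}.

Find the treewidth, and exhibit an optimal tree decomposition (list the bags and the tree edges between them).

Treewidth 2.
Bags: B1 = {2, 3, 9}  B2 = {2, 7, 9}  B3 = {2, 6, 9}  B4 = {2, 3, 5}  B5 = {2, 5, 10}  B6 = {2, 4, 9}  B7 = {1, 2, 10}  B8 = {5, 8, 10}
Tree: B1–B2, B2–B3, B1–B4, B4–B5, B2–B6, B5–B7, B5–B8

Each bag holds 3 vertices, so the decomposition has width 2, which upper-bounds the treewidth. For the lower bound, the 3 vertices {5, 8, 10} are pairwise adjacent, and any tree decomposition puts a clique entirely inside one bag — forcing width ≥ 2. Hence tw(G) = 2 exactly.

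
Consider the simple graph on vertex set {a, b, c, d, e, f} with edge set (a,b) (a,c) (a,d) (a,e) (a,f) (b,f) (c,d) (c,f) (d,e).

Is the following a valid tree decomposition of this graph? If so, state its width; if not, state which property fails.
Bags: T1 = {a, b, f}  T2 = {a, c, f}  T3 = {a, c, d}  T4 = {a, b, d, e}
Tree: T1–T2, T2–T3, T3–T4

No — bags containing vertex b are not connected in the tree.

A tree decomposition must satisfy three properties: every vertex lies in some bag; for every edge, both endpoints lie together in some bag; and for every vertex, the bags containing it form a connected subtree. Here bags containing vertex b are not connected in the tree, so the decomposition is invalid.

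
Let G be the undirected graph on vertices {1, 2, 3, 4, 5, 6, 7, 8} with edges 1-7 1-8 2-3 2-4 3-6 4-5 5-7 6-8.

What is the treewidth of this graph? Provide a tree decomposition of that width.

Each bag holds 3 vertices, so the decomposition has width 2, which upper-bounds the treewidth. Since 8–6–3–2–4–5–7–1–8 is a cycle in G, G is not acyclic. Forests are exactly the graphs of treewidth ≤ 1, so tw(G) ≥ 2. Hence tw(G) = 2 exactly.

Treewidth 2.
Bags: B1 = {3, 6, 8}  B2 = {2, 3, 8}  B3 = {2, 4, 8}  B4 = {4, 5, 8}  B5 = {5, 7, 8}  B6 = {1, 7, 8}
Tree: B1–B2, B2–B3, B3–B4, B4–B5, B5–B6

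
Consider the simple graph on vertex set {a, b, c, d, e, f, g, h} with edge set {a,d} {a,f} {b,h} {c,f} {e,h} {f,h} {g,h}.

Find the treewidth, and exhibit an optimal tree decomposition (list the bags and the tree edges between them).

Treewidth 1.
Bags: B1 = {c, f}  B2 = {a, f}  B3 = {f, h}  B4 = {e, h}  B5 = {a, d}  B6 = {b, h}  B7 = {g, h}
Tree: B1–B2, B1–B3, B3–B4, B2–B5, B3–B6, B3–B7

Each bag holds 2 vertices, so the decomposition has width 1, which upper-bounds the treewidth. Since G has at least one edge (e.g. f–c), it is not an edgeless graph, so tw(G) ≥ 1. Therefore the treewidth is 1.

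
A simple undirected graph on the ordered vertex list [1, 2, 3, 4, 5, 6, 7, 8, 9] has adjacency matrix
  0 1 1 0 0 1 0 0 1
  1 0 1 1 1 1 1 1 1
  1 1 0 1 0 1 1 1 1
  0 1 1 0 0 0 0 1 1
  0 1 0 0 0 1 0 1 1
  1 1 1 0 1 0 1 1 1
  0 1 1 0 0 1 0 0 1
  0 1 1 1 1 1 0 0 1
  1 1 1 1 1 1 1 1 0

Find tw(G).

A width-4 tree decomposition is:
Bags: B1 = {1, 2, 3, 6, 9}  B2 = {2, 3, 6, 8, 9}  B3 = {2, 3, 4, 8, 9}  B4 = {2, 5, 6, 8, 9}  B5 = {2, 3, 6, 7, 9}
Tree: B1–B2, B2–B3, B2–B4, B1–B5
The largest bag has 5 vertices, giving width 4; this decomposition certifies tw(G) ≤ 4. Conversely, {2, 3, 4, 8, 9} is a clique of size 5, and the vertices of any clique must share a bag in every tree decomposition; so some bag has ≥ 5 vertices and tw(G) ≥ 4. The upper and lower bounds meet at 4, so that is the treewidth.

4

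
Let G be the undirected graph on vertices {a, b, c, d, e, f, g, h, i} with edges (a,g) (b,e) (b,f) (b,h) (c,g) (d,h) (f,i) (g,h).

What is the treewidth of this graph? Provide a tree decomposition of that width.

Each bag holds 2 vertices, so the decomposition has width 1, which upper-bounds the treewidth. Any graph with an edge has treewidth ≥ 1, and G has the edge h–g. Therefore the treewidth is 1.

Treewidth 1.
One such decomposition:
Bags: B1 = {g, h}  B2 = {b, h}  B3 = {d, h}  B4 = {a, g}  B5 = {b, e}  B6 = {b, f}  B7 = {f, i}  B8 = {c, g}
Tree: B1–B2, B2–B3, B1–B4, B2–B5, B5–B6, B6–B7, B1–B8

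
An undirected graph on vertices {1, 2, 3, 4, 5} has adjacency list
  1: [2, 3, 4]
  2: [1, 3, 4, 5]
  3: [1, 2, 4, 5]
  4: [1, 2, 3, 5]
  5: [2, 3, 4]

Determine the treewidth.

A width-3 tree decomposition is:
Bags: B1 = {1, 2, 3, 4}  B2 = {2, 3, 4, 5}
Tree: B1–B2
Each bag holds 4 vertices, so the decomposition has width 3, which upper-bounds the treewidth. For the lower bound, the 4 vertices {1, 2, 3, 4} are pairwise adjacent, and any tree decomposition puts a clique entirely inside one bag — forcing width ≥ 3. The upper and lower bounds meet at 3, so that is the treewidth.

3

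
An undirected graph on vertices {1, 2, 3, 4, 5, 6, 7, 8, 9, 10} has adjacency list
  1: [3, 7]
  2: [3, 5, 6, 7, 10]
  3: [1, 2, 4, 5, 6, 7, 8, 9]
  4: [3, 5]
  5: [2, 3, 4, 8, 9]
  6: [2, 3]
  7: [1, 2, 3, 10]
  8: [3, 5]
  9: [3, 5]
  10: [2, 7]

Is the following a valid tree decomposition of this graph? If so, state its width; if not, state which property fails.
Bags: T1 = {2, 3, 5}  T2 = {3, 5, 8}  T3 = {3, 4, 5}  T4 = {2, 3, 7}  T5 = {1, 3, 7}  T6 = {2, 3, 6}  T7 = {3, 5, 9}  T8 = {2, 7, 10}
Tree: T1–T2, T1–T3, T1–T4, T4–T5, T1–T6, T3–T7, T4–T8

Yes; width 2.

Checking the three conditions: (i) the bags cover all of {1, 2, 3, 4, 5, 6, 7, 8, 9, 10}; (ii) for each edge, some bag contains both endpoints; (iii) the bags containing any fixed vertex form a subtree. All hold, so the decomposition is valid with width 3 − 1 = 2.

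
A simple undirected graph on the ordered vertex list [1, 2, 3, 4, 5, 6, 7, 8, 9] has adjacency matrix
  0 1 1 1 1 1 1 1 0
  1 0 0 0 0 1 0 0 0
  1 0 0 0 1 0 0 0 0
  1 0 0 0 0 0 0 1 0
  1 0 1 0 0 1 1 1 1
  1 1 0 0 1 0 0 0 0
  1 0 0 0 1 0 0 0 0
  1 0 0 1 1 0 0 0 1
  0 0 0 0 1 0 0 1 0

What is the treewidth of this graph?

2

A width-2 tree decomposition is:
Bags: B1 = {1, 5, 6}  B2 = {1, 5, 8}  B3 = {1, 3, 5}  B4 = {1, 2, 6}  B5 = {1, 4, 8}  B6 = {5, 8, 9}  B7 = {1, 5, 7}
Tree: B1–B2, B1–B3, B1–B4, B2–B5, B2–B6, B3–B7
Each bag holds 3 vertices, so the decomposition has width 2, which upper-bounds the treewidth. On the other hand G contains the 3-clique {1, 2, 6}. A clique must lie in a single bag of any decomposition, so no decomposition can have width below 2. The upper and lower bounds meet at 2, so that is the treewidth.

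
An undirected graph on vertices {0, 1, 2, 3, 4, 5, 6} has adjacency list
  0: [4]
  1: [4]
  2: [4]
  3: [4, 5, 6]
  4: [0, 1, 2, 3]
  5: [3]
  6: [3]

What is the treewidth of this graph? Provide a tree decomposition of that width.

Treewidth 1.
One such decomposition:
Bags: B1 = {0, 4}  B2 = {3, 4}  B3 = {3, 5}  B4 = {2, 4}  B5 = {1, 4}  B6 = {3, 6}
Tree: B1–B2, B2–B3, B2–B4, B1–B5, B3–B6

The largest bag has 2 vertices, giving width 1; this decomposition certifies tw(G) ≤ 1. G has an edge, so its treewidth is at least 1. Hence tw(G) = 1 exactly.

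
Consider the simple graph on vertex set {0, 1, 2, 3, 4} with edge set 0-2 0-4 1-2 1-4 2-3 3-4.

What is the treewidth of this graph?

2

A width-2 tree decomposition is:
Bags: B1 = {0, 2, 4}  B2 = {1, 2, 4}  B3 = {2, 3, 4}
Tree: B1–B2, B2–B3
Every bag has size at most 3, so the width is 3 − 1 = 2 and tw(G) ≤ 2. For the lower bound, G contains the cycle 0–4–1–2–0, so G is not a forest; only forests have treewidth ≤ 1, hence tw(G) ≥ 2. Therefore the treewidth is 2.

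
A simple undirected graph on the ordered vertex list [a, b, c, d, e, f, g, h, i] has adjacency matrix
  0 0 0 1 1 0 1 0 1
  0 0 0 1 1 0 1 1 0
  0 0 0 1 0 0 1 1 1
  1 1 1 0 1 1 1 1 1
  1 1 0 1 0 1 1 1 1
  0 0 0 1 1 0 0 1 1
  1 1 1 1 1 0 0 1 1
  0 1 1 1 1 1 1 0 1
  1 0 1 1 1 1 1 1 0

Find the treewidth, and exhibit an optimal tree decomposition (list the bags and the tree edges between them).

Treewidth 4.
Bags: B1 = {d, e, g, h, i}  B2 = {c, d, g, h, i}  B3 = {b, d, e, g, h}  B4 = {a, d, e, g, i}  B5 = {d, e, f, h, i}
Tree: B1–B2, B1–B3, B1–B4, B1–B5

Each bag holds 5 vertices, so the decomposition has width 4, which upper-bounds the treewidth. Conversely, {b, d, e, g, h} is a clique of size 5, and the vertices of any clique must share a bag in every tree decomposition; so some bag has ≥ 5 vertices and tw(G) ≥ 4. The upper and lower bounds meet at 4, so that is the treewidth.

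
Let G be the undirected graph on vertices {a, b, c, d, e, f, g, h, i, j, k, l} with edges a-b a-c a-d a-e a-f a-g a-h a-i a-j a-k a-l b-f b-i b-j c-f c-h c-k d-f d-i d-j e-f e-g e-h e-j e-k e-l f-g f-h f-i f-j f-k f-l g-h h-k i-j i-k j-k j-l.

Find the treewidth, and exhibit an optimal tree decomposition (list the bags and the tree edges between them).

Each bag holds 5 vertices, so the decomposition has width 4, which upper-bounds the treewidth. For the lower bound, the 5 vertices {a, e, f, g, h} are pairwise adjacent, and any tree decomposition puts a clique entirely inside one bag — forcing width ≥ 4. Hence tw(G) = 4 exactly.

Treewidth 4.
One such decomposition:
Bags: B1 = {a, f, i, j, k}  B2 = {a, e, f, j, k}  B3 = {a, e, f, h, k}  B4 = {a, c, f, h, k}  B5 = {a, e, f, j, l}  B6 = {a, e, f, g, h}  B7 = {a, b, f, i, j}  B8 = {a, d, f, i, j}
Tree: B1–B2, B2–B3, B3–B4, B2–B5, B3–B6, B1–B7, B7–B8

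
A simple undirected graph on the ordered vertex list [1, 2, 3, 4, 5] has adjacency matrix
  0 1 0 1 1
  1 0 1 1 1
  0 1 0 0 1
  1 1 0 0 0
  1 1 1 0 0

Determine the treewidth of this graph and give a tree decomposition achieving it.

Treewidth 2.
One optimal decomposition is:
Bags: B1 = {2, 3, 5}  B2 = {1, 2, 5}  B3 = {1, 2, 4}
Tree: B1–B2, B2–B3

Every bag has size at most 3, so the width is 3 − 1 = 2 and tw(G) ≤ 2. For the lower bound, the 3 vertices {1, 2, 4} are pairwise adjacent, and any tree decomposition puts a clique entirely inside one bag — forcing width ≥ 2. Hence tw(G) = 2 exactly.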